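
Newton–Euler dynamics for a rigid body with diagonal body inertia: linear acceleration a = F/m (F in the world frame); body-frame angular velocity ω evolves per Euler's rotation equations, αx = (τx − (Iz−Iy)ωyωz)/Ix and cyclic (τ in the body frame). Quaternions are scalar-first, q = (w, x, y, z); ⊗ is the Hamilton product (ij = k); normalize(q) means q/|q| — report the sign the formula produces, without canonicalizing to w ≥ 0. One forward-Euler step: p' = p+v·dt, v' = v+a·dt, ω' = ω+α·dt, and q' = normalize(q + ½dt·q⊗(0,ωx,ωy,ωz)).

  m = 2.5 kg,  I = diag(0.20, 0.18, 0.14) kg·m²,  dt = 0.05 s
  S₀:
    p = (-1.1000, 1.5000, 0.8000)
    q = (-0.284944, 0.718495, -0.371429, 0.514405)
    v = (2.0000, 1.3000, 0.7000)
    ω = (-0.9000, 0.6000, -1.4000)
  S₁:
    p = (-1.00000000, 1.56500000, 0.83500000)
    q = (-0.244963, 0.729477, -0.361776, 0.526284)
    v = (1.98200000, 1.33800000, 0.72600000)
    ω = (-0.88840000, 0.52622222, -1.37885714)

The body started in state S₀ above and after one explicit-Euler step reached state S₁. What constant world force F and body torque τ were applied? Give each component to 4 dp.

ω₁ − ω₀ = (0.01160000, -0.07377778, 0.02114286)
ω₀×(Iω₀) = (0.0336, 0.0756, 0.0108)
I·α + gyro = (0.0800, -0.1900, 0.0700)
Δv = v₁−v₀ = (-0.01800000, 0.03800000, 0.02600000)
F = m·Δv/dt = (-0.9000, 1.9000, 1.3000)

F = (-0.9000, 1.9000, 1.3000)
τ = (0.0800, -0.1900, 0.0700)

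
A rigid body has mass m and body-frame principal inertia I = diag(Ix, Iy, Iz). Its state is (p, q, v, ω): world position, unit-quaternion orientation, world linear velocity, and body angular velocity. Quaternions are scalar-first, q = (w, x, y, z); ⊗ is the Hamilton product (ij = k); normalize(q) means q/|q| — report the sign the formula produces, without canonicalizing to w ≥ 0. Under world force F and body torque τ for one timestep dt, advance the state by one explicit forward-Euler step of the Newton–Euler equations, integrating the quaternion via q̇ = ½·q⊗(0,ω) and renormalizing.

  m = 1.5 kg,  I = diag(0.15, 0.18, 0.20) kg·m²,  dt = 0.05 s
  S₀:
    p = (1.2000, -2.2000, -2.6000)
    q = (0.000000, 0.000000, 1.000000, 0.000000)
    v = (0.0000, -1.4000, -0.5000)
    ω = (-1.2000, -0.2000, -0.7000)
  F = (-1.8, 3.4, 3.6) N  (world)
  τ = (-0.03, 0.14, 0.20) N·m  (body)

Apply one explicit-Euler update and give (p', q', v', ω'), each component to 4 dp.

p' = (1.2000, -2.2700, -2.6250)
q' = (0.0050, -0.0175, 0.9994, 0.0300)
v' = (-0.0600, -1.2867, -0.3800)
ω' = (-1.2109, -0.1494, -0.6518)

p + v·dt = (1.2000, -2.2700, -2.6250)
v' = v + a·dt = (-0.0600, -1.2867, -0.3800)
α = I⁻¹(τ − ω×Iω) = (-0.2187, 1.0111, 0.9640)
ω' = ω + α·dt = (-1.2109, -0.1494, -0.6518)
q⊗(0,ω) = (0.2000000, -0.7000000, 0.0000000, 1.2000000)
q + ½dt·q⊗(0,ω), renormalized = (0.0050, -0.0175, 0.9994, 0.0300)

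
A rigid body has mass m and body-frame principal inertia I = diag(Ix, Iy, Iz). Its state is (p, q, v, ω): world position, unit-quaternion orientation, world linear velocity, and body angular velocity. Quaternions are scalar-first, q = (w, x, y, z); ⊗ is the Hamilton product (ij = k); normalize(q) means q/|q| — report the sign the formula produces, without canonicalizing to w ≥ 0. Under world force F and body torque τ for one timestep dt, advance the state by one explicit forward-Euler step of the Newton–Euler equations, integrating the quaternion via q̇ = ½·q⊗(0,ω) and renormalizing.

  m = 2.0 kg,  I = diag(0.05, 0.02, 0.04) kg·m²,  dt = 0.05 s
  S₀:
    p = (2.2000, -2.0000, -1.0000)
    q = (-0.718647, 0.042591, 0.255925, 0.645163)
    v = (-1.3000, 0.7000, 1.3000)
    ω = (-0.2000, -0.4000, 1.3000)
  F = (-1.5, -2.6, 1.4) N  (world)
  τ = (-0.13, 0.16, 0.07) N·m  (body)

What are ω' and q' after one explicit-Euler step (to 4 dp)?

ω' = (-0.3196, 0.0065, 1.3905)
q' = (-0.7364, 0.0609, 0.2583, 0.6223)

angular accel α = (-2.3920, 8.1300, 1.8100)
new body rate ω' = (-0.3196, 0.0065, 1.3905)
q⊗(0,ω) = (-0.7278237, 0.7344971, 0.1030579, -0.9000925)
updated quaternion q' = (-0.7364, 0.0609, 0.2583, 0.6223)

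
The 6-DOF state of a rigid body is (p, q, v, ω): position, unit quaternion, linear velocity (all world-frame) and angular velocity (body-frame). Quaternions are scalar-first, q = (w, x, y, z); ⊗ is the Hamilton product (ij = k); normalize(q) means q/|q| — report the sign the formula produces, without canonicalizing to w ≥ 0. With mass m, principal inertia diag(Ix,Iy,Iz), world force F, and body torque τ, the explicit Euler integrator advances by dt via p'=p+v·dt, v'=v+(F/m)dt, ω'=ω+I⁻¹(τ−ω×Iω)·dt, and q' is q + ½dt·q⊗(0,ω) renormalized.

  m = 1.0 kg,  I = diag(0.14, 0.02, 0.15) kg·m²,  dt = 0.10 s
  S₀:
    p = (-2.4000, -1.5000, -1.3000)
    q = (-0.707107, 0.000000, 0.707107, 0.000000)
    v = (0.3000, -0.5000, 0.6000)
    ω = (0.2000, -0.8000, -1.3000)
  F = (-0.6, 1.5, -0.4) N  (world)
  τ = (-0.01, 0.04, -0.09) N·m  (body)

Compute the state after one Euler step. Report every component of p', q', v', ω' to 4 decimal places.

precession coupling ω×(Iω) = (0.1352, 0.0026, 0.0192)
angular accel α = (-1.0371, 1.8700, -0.7280)
ω + α·dt = (0.0963, -0.6130, -1.3728)
2q̇ = q⊗(0,ω) = (0.5656856, -1.0606605, 0.5656856, 0.7778177)
q' = normalize(q + ½dt·q⊗(0,ω)) = (-0.6768, -0.0529, 0.7332, 0.0388)
a = (-0.6000, 1.5000, -0.4000)
p' = p + v·dt = (-2.3700, -1.5500, -1.2400)
v' = v + a·dt = (0.2400, -0.3500, 0.5600)

p' = (-2.3700, -1.5500, -1.2400)
q' = (-0.6768, -0.0529, 0.7332, 0.0388)
v' = (0.2400, -0.3500, 0.5600)
ω' = (0.0963, -0.6130, -1.3728)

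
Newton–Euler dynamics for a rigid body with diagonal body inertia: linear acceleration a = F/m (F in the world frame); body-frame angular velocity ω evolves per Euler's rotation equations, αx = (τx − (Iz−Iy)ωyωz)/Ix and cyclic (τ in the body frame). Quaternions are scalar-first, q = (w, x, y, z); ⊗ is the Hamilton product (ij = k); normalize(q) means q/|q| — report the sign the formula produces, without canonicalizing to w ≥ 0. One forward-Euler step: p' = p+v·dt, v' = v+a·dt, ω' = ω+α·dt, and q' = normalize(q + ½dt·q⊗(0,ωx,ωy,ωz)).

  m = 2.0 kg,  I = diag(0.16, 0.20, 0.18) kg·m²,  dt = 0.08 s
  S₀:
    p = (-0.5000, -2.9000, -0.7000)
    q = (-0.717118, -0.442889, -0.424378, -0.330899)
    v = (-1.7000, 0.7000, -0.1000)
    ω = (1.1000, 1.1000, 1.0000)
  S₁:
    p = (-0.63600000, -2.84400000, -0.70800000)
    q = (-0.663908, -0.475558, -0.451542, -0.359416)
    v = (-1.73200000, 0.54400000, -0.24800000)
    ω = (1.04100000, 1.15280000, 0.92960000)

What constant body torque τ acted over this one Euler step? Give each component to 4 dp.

ω₁ − ω₀ = (-0.05900000, 0.05280000, -0.07040000)
ω₀×(Iω₀) = (-0.0220, -0.0220, 0.0484)
I·α + gyro = (-0.1400, 0.1100, -0.1100)

τ = (-0.1400, 0.1100, -0.1100)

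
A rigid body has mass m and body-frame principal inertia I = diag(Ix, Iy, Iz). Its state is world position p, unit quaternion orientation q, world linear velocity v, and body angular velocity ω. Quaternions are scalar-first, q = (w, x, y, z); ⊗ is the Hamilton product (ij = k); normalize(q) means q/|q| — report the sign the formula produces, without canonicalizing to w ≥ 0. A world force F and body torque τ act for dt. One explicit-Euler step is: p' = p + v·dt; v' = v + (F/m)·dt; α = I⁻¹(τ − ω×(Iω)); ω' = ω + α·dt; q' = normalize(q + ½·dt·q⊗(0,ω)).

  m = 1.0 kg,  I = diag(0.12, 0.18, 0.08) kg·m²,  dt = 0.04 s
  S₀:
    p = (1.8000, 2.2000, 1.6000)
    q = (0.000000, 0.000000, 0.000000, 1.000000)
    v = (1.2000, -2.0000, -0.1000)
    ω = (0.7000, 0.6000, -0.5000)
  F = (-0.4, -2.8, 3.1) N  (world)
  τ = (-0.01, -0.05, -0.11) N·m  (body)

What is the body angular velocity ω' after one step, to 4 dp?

ω' = (0.6867, 0.5920, -0.5676)

ω×(Iω) gyroscopic = (0.0300, -0.0140, 0.0252)
α = I⁻¹(τ − ω×Iω) = (-0.3333, -0.2000, -1.6900)
ω' = ω + α·dt = (0.6867, 0.5920, -0.5676)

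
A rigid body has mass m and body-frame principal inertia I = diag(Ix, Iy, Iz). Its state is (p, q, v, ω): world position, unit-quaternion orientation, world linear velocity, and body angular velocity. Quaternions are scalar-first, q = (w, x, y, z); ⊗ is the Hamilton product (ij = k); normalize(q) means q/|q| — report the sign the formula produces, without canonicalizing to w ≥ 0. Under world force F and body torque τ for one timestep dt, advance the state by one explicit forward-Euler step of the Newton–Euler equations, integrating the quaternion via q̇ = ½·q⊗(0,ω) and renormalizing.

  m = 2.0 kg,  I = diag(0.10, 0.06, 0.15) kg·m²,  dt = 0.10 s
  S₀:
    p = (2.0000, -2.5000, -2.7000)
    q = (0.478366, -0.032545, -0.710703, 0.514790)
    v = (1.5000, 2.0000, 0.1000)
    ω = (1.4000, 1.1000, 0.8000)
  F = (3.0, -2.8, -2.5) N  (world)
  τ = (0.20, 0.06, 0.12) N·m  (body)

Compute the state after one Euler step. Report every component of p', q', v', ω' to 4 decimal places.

p + v·dt = (2.1500, -2.3000, -2.6900)
v' = v + a·dt = (1.6500, 1.8600, -0.0250)
ω×(Iω) gyroscopic = (0.0792, -0.0560, -0.0616)
(τ − ω×Iω)/I = (1.2080, 1.9333, 1.2107)
new body rate ω' = (1.5208, 1.2933, 0.9211)
Hamilton product q⊗(0,ω) = (0.4155043, -0.4651190, 1.2729446, 1.3418775)
q + ½dt·q⊗(0,ω), renormalized = (0.4968, -0.0555, -0.6440, 0.5791)

p' = (2.1500, -2.3000, -2.6900)
q' = (0.4968, -0.0555, -0.6440, 0.5791)
v' = (1.6500, 1.8600, -0.0250)
ω' = (1.5208, 1.2933, 0.9211)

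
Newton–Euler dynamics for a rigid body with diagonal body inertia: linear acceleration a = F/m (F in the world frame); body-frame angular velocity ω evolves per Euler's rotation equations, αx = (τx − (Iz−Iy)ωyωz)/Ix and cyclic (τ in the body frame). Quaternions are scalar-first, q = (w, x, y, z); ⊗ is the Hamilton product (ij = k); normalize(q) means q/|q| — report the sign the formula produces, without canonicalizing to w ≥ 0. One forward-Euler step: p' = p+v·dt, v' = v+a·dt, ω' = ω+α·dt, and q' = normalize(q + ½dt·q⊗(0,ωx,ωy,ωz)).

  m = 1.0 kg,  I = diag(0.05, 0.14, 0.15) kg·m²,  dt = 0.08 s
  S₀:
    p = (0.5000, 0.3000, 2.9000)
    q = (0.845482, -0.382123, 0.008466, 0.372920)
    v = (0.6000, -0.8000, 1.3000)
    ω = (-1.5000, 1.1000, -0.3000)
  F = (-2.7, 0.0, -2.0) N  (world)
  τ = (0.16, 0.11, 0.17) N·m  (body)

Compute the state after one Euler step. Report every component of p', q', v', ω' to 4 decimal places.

a = (-2.7000, 0.0000, -2.0000)
p + v·dt = (0.5480, 0.2360, 3.0040)
v' = v + a·dt = (0.3840, -0.8000, 1.1400)
(τ − ω×Iω)/I = (3.2660, 1.1071, 2.1233)
ω + α·dt = (-1.2387, 1.1886, -0.1301)
q⊗(0,ω) = (-0.4706211, -1.6809748, 0.2560133, -0.6612809)
q + ½dt·q⊗(0,ω), renormalized = (0.8243, -0.4481, 0.0187, 0.3455)

p' = (0.5480, 0.2360, 3.0040)
q' = (0.8243, -0.4481, 0.0187, 0.3455)
v' = (0.3840, -0.8000, 1.1400)
ω' = (-1.2387, 1.1886, -0.1301)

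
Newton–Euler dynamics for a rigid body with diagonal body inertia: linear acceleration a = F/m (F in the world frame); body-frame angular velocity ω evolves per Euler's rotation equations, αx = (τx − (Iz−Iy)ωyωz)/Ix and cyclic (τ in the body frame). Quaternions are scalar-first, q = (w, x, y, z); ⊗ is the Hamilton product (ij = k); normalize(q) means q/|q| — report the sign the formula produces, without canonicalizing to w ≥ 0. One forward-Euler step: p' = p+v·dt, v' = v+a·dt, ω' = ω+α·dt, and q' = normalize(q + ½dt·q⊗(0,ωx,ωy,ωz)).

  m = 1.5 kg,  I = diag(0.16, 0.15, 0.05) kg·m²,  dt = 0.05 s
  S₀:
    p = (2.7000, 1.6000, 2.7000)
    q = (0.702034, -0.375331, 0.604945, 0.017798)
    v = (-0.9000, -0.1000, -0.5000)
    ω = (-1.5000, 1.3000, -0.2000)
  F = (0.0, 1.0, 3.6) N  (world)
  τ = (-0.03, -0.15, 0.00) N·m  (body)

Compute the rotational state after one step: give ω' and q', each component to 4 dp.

ω' = (-1.5175, 1.2390, -0.2195)
q' = (0.6676, -0.4048, 0.6244, 0.0247)

(τ − ω×Iω)/I = (-0.3500, -1.2200, -0.3900)
ω' = ω + α·dt = (-1.5175, 1.2390, -0.2195)
Hamilton product q⊗(0,ω) = (-1.3458654, -1.1971774, 0.8108810, 0.2790804)
q + ½dt·q⊗(0,ω), renormalized = (0.6676, -0.4048, 0.6244, 0.0247)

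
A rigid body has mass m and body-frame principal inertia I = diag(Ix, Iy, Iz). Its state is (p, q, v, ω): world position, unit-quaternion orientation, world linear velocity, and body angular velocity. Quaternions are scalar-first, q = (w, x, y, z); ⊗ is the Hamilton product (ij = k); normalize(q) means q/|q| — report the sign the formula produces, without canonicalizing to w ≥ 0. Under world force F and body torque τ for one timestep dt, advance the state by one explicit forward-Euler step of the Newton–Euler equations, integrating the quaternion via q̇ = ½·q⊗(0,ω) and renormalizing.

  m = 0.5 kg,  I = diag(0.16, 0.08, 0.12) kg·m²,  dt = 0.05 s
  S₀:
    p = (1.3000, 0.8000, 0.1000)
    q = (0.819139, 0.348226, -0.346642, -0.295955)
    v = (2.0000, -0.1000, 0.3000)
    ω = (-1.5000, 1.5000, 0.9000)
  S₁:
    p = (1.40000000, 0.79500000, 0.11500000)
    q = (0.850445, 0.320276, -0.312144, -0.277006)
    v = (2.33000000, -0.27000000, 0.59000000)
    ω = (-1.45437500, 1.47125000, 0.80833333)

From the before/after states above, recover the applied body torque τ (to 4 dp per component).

τ = (0.2000, -0.1000, -0.0400)

ω₁ − ω₀ = (0.04562500, -0.02875000, -0.09166667)
τ = I·(Δω/dt) + ω₀×(Iω₀) = (0.2000, -0.1000, -0.0400)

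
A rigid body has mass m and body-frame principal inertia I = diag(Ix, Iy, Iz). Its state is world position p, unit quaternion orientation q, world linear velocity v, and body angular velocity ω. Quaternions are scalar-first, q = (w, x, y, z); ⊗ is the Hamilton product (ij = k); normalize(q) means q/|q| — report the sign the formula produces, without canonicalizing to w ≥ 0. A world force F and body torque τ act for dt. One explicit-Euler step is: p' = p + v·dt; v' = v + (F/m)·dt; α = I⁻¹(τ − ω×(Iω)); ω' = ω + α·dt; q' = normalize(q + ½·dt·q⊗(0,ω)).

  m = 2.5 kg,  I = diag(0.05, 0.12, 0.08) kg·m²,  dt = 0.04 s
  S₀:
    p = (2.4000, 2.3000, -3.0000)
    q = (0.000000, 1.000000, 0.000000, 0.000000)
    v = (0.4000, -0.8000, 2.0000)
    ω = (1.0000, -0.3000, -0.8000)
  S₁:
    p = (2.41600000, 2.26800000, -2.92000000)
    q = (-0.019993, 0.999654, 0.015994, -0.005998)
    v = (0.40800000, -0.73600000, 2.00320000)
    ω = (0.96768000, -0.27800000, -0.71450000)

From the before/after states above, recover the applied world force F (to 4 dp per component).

Δv = v₁−v₀ = (0.00800000, 0.06400000, 0.00320000)
m·(v₁−v₀)/dt = (0.5000, 4.0000, 0.2000)

F = (0.5000, 4.0000, 0.2000)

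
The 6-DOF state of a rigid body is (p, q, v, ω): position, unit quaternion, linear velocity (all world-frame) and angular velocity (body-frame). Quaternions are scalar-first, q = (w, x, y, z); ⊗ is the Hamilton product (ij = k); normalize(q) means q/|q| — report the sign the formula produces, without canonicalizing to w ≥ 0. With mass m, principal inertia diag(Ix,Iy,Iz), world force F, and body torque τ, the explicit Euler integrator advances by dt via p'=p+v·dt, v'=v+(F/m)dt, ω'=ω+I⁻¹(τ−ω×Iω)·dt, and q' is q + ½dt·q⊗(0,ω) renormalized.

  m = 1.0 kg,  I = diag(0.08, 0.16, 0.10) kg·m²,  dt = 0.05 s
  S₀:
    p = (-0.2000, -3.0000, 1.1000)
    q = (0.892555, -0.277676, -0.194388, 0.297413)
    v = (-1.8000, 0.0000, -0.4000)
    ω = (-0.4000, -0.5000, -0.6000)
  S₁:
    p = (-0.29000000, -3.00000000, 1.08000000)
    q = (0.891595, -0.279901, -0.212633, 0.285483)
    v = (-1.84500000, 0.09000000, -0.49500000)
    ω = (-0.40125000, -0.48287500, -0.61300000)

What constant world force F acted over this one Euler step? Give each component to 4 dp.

velocity change Δv = (-0.04500000, 0.09000000, -0.09500000)
m·(v₁−v₀)/dt = (-0.9000, 1.8000, -1.9000)

F = (-0.9000, 1.8000, -1.9000)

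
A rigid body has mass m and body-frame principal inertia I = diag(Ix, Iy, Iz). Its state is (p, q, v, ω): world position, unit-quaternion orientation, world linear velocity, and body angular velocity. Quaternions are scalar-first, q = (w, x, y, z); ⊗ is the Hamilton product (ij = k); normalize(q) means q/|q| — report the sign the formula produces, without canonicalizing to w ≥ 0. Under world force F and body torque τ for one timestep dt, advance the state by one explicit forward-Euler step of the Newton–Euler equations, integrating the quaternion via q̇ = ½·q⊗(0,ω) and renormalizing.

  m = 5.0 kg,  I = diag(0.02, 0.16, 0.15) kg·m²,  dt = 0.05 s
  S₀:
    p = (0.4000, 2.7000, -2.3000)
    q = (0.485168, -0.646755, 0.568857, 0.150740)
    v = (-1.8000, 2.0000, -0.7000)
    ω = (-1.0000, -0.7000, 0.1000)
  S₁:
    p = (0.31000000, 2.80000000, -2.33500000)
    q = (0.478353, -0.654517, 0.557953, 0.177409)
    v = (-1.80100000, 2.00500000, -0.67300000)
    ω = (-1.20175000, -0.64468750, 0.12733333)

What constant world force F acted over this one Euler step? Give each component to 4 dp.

F = (-0.1000, 0.5000, 2.7000)

Δv = v₁−v₀ = (-0.00100000, 0.00500000, 0.02700000)
F = m·Δv/dt = (-0.1000, 0.5000, 2.7000)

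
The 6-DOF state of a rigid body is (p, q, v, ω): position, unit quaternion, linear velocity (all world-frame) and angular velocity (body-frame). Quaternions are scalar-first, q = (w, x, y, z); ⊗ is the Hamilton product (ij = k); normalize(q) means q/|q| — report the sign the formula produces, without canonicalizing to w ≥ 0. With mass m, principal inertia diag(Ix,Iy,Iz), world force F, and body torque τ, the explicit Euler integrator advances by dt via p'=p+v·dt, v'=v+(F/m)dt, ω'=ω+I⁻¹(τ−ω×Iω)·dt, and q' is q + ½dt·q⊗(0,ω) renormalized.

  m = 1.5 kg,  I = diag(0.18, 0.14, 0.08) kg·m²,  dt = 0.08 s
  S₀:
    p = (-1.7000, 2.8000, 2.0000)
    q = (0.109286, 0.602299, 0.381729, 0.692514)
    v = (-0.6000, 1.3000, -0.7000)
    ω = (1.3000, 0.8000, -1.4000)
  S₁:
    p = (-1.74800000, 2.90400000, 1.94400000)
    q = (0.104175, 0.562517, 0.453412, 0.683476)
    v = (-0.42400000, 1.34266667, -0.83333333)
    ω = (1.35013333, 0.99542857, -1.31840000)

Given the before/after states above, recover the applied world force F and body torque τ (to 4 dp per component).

Δv = v₁−v₀ = (0.17600000, 0.04266667, -0.13333333)
applied force F = (3.3000, 0.8000, -2.5000)
rate change Δω = (0.05013333, 0.19542857, 0.08160000)
precession coupling = (0.0672, -0.1820, -0.0416)
I·α + gyro = (0.1800, 0.1600, 0.0400)

F = (3.3000, 0.8000, -2.5000)
τ = (0.1800, 0.1600, 0.0400)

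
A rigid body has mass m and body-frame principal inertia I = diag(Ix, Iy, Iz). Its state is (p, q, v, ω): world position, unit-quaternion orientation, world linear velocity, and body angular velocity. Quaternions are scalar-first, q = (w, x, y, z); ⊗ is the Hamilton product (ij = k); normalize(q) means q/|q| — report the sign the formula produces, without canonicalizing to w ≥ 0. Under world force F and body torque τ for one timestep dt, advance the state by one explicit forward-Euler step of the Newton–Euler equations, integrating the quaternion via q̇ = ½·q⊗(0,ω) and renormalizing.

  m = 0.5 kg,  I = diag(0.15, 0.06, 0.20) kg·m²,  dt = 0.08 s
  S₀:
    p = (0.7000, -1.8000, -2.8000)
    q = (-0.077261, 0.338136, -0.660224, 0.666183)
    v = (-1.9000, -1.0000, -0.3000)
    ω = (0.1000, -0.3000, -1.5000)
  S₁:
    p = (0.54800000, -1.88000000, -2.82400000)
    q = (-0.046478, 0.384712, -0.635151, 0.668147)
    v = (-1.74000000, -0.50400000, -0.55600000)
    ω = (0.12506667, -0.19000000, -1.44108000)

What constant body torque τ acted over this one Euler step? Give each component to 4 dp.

τ = (0.1100, 0.0900, 0.1500)

Δω = ω₁−ω₀ = (0.02506667, 0.11000000, 0.05892000)
precession coupling = (0.0630, 0.0075, 0.0027)
I·α + gyro = (0.1100, 0.0900, 0.1500)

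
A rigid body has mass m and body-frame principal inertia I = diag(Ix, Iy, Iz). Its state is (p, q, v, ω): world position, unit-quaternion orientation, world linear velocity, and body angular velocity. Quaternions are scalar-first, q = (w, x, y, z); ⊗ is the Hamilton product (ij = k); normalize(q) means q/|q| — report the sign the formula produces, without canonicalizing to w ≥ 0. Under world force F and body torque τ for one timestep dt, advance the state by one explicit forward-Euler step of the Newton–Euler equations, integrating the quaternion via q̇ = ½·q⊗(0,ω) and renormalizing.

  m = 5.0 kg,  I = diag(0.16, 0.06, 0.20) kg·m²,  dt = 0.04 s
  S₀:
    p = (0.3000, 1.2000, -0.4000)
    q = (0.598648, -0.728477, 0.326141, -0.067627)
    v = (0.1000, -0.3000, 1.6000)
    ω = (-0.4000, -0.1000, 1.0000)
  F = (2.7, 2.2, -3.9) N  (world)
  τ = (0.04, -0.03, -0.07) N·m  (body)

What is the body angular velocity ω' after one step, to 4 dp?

gyro term ω×Iω = (-0.0140, 0.0160, -0.0040)
(τ − ω×Iω)/I = (0.3375, -0.7667, -0.3300)
ω' = ω + α·dt = (-0.3865, -0.1307, 0.9868)

ω' = (-0.3865, -0.1307, 0.9868)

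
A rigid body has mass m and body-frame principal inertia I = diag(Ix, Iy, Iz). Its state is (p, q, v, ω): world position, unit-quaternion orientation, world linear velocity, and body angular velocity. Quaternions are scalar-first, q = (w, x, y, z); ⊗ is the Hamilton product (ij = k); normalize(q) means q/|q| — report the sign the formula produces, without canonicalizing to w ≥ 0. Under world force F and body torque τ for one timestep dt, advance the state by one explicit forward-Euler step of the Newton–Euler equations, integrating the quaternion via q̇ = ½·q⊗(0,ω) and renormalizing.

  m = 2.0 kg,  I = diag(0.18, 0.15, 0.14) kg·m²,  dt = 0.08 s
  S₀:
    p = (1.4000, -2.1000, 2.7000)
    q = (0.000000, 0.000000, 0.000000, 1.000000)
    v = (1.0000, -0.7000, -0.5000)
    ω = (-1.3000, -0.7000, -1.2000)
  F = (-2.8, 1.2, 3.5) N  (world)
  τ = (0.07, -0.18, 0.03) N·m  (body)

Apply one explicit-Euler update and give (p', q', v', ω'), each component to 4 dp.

gyro term ω×Iω = (-0.0084, 0.0624, -0.0273)
(τ − ω×Iω)/I = (0.4356, -1.6160, 0.4093)
new body rate ω' = (-1.2652, -0.8293, -1.1673)
Hamilton product q⊗(0,ω) = (1.2000000, 0.7000000, -1.3000000, 0.0000000)
updated quaternion q' = (0.0479, 0.0279, -0.0519, 0.9971)
a = (-1.4000, 0.6000, 1.7500)
p' = p + v·dt = (1.4800, -2.1560, 2.6600)
v + (F/m)dt = (0.8880, -0.6520, -0.3600)

p' = (1.4800, -2.1560, 2.6600)
q' = (0.0479, 0.0279, -0.0519, 0.9971)
v' = (0.8880, -0.6520, -0.3600)
ω' = (-1.2652, -0.8293, -1.1673)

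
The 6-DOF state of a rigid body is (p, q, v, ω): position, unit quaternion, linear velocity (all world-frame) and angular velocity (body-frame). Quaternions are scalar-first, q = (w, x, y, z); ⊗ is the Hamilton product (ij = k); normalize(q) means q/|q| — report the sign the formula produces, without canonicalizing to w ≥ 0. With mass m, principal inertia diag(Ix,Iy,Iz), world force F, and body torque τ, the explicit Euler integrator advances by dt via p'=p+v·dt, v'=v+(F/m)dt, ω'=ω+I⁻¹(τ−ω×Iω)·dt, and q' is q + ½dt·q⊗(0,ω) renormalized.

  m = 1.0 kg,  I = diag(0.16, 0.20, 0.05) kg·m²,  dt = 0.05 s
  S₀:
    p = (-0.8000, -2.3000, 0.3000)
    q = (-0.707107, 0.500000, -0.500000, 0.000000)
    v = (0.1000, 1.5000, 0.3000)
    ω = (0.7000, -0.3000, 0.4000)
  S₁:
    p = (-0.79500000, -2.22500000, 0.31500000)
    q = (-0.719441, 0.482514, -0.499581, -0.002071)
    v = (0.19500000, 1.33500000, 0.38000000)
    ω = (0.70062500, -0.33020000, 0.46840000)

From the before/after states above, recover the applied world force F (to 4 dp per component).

velocity change Δv = (0.09500000, -0.16500000, 0.08000000)
applied force F = (1.9000, -3.3000, 1.6000)

F = (1.9000, -3.3000, 1.6000)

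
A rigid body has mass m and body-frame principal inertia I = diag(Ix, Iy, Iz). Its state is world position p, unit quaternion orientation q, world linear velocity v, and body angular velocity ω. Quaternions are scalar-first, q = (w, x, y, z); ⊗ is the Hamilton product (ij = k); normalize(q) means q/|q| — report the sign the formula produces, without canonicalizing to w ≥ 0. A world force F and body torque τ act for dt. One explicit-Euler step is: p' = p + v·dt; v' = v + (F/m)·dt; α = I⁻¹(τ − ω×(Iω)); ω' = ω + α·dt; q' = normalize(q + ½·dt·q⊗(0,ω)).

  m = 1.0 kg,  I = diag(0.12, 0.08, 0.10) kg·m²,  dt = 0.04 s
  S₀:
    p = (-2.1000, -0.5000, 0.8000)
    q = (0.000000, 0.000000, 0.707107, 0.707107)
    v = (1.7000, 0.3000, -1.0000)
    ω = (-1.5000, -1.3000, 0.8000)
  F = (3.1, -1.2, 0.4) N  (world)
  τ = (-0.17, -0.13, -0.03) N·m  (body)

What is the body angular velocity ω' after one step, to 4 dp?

gyro term ω×Iω = (-0.0208, -0.0240, -0.0780)
angular accel α = (-1.2433, -1.3250, 0.4800)
ω + α·dt = (-1.5497, -1.3530, 0.8192)

ω' = (-1.5497, -1.3530, 0.8192)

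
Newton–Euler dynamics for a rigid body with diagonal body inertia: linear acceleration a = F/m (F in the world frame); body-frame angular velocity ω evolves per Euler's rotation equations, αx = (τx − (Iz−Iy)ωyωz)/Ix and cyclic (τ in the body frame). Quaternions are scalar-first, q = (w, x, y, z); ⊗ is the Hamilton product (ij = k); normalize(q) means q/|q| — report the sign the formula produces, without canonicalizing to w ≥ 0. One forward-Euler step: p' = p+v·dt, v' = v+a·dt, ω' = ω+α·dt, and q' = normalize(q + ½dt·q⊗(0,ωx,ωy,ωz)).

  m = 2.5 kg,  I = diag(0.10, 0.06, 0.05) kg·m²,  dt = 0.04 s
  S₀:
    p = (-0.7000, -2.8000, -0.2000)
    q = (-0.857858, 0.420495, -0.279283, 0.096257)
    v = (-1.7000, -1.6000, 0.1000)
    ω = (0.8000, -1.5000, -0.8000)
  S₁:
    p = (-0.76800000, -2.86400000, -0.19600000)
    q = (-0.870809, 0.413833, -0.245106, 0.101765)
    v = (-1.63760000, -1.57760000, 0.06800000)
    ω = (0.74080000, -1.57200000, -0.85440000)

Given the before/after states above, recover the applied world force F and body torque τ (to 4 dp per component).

Δv = v₁−v₀ = (0.06240000, 0.02240000, -0.03200000)
applied force F = (3.9000, 1.4000, -2.0000)
ω₁ − ω₀ = (-0.05920000, -0.07200000, -0.05440000)
I·α + gyro = (-0.1600, -0.1400, -0.0200)

F = (3.9000, 1.4000, -2.0000)
τ = (-0.1600, -0.1400, -0.0200)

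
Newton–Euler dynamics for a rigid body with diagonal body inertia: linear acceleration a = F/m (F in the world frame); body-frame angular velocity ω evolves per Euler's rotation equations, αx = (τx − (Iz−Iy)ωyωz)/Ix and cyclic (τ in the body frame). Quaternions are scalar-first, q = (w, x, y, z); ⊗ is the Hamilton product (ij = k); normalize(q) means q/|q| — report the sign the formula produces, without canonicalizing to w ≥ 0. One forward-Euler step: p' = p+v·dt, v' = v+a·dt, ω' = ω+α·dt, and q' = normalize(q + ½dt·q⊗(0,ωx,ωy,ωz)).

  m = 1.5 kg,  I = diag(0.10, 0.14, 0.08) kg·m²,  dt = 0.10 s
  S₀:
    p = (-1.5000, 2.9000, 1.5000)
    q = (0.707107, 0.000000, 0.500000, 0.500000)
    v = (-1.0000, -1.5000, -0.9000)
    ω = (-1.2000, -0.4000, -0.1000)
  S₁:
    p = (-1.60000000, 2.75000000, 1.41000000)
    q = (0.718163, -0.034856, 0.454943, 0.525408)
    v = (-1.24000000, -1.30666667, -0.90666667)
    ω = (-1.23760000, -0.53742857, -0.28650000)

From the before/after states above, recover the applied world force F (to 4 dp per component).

Δv = v₁−v₀ = (-0.24000000, 0.19333333, -0.00666667)
applied force F = (-3.6000, 2.9000, -0.1000)

F = (-3.6000, 2.9000, -0.1000)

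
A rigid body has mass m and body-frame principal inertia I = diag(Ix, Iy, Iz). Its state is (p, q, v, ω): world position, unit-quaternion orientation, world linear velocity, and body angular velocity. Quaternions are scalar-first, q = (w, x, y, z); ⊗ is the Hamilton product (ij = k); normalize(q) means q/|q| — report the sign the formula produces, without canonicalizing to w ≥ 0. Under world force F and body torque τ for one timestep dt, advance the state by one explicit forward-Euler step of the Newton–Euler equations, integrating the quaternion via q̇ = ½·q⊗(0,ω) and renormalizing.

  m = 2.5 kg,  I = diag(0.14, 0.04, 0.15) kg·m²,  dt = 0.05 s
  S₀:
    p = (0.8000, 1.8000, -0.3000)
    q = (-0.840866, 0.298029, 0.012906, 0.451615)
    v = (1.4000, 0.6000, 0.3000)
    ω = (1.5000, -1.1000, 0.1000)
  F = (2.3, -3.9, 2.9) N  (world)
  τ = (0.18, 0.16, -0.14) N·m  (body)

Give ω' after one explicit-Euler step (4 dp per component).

ω×(Iω) gyroscopic = (-0.0121, -0.0015, 0.1650)
α = I⁻¹(τ − ω×Iω) = (1.3721, 4.0375, -2.0333)
ω' = ω + α·dt = (1.5686, -0.8981, -0.0017)

ω' = (1.5686, -0.8981, -0.0017)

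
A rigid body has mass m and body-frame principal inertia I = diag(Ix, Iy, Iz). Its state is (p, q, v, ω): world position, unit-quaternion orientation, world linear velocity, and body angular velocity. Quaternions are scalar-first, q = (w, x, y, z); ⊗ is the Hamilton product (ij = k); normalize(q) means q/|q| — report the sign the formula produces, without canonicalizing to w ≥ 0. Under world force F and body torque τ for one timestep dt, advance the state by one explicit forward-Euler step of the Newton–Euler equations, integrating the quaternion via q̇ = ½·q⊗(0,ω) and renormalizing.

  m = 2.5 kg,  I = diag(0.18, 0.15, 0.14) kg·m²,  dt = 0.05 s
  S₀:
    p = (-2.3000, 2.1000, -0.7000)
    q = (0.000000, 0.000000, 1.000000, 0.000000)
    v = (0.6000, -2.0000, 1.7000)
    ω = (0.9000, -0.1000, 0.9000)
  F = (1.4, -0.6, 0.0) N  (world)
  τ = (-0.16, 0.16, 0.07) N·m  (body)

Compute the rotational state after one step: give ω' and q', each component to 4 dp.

α = I⁻¹(τ − ω×Iω) = (-0.8939, 0.8507, 0.4807)
ω' = ω + α·dt = (0.8553, -0.0575, 0.9240)
q⊗(0,ω) = (0.1000000, 0.9000000, 0.0000000, -0.9000000)
q' = normalize(q + ½dt·q⊗(0,ω)) = (0.0025, 0.0225, 0.9995, -0.0225)

ω' = (0.8553, -0.0575, 0.9240)
q' = (0.0025, 0.0225, 0.9995, -0.0225)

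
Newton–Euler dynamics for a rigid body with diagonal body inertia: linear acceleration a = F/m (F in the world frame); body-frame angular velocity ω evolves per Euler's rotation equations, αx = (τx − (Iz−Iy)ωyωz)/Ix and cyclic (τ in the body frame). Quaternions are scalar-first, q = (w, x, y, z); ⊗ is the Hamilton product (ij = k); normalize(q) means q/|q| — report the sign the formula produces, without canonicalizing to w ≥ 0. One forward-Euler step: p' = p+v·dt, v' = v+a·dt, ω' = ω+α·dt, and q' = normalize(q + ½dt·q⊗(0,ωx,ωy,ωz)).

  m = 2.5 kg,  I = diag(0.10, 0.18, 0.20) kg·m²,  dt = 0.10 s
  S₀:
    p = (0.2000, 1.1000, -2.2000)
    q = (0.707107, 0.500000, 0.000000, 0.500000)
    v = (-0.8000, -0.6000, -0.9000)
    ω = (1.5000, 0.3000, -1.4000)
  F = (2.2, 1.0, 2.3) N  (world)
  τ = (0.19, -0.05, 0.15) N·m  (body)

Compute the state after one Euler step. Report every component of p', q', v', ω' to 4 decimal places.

p' = (0.1200, 1.0400, -2.2900)
q' = (0.7008, 0.5426, 0.0827, 0.4556)
v' = (-0.7120, -0.5600, -0.8080)
ω' = (1.6984, 0.1556, -1.3430)

p' = p + v·dt = (0.1200, 1.0400, -2.2900)
v' = v + a·dt = (-0.7120, -0.5600, -0.8080)
gyro term ω×Iω = (-0.0084, 0.2100, 0.0360)
angular accel α = (1.9840, -1.4444, 0.5700)
new body rate ω' = (1.6984, 0.1556, -1.3430)
q⊗(0,ω) = (-0.0500000, 0.9106605, 1.6621321, -0.8399498)
updated quaternion q' = (0.7008, 0.5426, 0.0827, 0.4556)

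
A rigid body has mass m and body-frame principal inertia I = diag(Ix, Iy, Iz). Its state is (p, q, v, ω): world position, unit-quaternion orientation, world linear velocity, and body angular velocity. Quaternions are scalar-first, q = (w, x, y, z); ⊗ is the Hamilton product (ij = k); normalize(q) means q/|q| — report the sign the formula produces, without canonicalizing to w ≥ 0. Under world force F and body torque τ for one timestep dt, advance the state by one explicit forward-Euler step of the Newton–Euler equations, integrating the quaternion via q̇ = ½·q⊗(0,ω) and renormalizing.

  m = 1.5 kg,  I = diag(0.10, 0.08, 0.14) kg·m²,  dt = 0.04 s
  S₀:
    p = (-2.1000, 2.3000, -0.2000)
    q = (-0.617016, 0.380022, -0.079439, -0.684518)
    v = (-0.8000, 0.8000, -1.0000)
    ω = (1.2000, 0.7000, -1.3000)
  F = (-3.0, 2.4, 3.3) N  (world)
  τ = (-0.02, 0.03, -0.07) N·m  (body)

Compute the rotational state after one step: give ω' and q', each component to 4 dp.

ω' = (1.2138, 0.6838, -1.3152)
q' = (-0.6424, 0.3766, -0.0946, -0.6608)

angular accel α = (0.3460, -0.4050, -0.3800)
ω' = ω + α·dt = (1.2138, 0.6838, -1.3152)
Hamilton product q⊗(0,ω) = (-1.2902925, -0.1579859, -0.7593042, 1.1634630)
q' = normalize(q + ½dt·q⊗(0,ω)) = (-0.6424, 0.3766, -0.0946, -0.6608)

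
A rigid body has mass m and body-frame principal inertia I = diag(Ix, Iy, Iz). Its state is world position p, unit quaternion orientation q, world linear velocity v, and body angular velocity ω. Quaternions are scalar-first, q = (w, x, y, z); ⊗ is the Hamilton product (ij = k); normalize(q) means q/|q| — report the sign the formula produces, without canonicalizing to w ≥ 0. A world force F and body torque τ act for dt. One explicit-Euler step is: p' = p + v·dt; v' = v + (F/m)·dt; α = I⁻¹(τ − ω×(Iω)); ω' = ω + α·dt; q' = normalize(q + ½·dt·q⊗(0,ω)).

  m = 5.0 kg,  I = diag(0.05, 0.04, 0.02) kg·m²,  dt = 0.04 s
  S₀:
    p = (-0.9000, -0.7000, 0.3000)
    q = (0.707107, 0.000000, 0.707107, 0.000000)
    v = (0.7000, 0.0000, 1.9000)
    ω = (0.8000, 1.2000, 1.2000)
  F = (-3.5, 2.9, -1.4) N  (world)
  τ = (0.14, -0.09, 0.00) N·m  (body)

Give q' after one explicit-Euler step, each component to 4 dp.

q' = (0.6897, 0.0283, 0.7236, 0.0057)

Hamilton product q⊗(0,ω) = (-0.8485284, 1.4142140, 0.8485284, 0.2828428)
q' = normalize(q + ½dt·q⊗(0,ω)) = (0.6897, 0.0283, 0.7236, 0.0057)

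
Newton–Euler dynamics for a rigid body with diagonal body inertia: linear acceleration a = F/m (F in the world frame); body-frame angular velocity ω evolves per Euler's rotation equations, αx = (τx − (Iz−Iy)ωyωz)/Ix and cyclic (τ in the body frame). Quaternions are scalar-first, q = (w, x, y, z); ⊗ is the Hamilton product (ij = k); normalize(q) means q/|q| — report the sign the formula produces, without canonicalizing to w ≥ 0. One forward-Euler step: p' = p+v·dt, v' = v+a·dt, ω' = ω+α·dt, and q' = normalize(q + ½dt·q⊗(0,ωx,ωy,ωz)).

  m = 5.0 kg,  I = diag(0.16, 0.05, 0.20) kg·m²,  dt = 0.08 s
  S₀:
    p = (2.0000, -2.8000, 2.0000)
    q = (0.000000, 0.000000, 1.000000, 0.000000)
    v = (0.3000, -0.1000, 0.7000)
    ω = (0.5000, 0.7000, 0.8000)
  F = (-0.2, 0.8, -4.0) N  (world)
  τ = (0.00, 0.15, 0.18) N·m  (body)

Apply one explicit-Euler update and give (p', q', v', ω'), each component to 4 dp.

a = F/m = (-0.0400, 0.1600, -0.8000)
new position p' = (2.0240, -2.8080, 2.0560)
v' = v + a·dt = (0.2968, -0.0872, 0.6360)
gyro term ω×Iω = (0.0840, -0.0160, -0.0385)
angular accel α = (-0.5250, 3.3200, 1.0925)
ω + α·dt = (0.4580, 0.9656, 0.8874)
2q̇ = q⊗(0,ω) = (-0.7000000, 0.8000000, 0.0000000, -0.5000000)
q + ½dt·q⊗(0,ω), renormalized = (-0.0280, 0.0320, 0.9989, -0.0200)

p' = (2.0240, -2.8080, 2.0560)
q' = (-0.0280, 0.0320, 0.9989, -0.0200)
v' = (0.2968, -0.0872, 0.6360)
ω' = (0.4580, 0.9656, 0.8874)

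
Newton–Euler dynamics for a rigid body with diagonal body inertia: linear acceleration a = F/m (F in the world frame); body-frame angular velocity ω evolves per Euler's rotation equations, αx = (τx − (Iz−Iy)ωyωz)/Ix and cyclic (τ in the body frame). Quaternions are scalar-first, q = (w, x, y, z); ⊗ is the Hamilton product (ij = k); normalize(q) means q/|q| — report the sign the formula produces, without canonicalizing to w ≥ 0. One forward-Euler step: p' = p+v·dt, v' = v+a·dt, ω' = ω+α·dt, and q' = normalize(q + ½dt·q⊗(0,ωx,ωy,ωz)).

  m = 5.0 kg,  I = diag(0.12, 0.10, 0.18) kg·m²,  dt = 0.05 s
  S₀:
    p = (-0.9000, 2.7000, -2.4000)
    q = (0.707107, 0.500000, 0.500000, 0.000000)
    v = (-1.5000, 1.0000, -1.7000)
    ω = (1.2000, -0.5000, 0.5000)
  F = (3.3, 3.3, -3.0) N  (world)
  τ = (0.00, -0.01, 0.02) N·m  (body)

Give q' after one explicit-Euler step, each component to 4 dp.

q⊗(0,ω) = (-0.3500000, 1.0985284, -0.6035535, -0.4964465)
updated quaternion q' = (0.6979, 0.5271, 0.4846, -0.0124)

q' = (0.6979, 0.5271, 0.4846, -0.0124)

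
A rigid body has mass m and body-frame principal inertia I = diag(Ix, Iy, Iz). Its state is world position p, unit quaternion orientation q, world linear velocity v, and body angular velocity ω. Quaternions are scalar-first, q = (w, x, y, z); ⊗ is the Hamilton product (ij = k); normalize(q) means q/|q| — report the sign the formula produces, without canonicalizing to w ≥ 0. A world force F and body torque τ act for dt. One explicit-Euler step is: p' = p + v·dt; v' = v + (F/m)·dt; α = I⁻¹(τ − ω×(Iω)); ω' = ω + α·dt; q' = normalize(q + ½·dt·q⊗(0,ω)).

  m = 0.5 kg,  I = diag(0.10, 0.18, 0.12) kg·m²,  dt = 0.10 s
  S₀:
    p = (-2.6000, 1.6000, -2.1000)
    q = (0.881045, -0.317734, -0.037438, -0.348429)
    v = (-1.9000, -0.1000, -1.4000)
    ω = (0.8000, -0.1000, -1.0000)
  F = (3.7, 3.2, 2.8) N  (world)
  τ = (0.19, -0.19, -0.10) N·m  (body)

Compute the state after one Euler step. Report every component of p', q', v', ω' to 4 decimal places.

p + v·dt = (-2.7900, 1.5900, -2.2400)
new velocity v' = (-1.1600, 0.5400, -0.8400)
precession coupling ω×(Iω) = (-0.0060, 0.0160, -0.0064)
(τ − ω×Iω)/I = (1.9600, -1.1444, -0.7800)
ω' = ω + α·dt = (0.9960, -0.2144, -1.0780)
Hamilton product q⊗(0,ω) = (-0.0979856, 0.7074311, -0.6845817, -0.8193212)
updated quaternion q' = (0.8743, -0.2818, -0.0715, -0.3886)

p' = (-2.7900, 1.5900, -2.2400)
q' = (0.8743, -0.2818, -0.0715, -0.3886)
v' = (-1.1600, 0.5400, -0.8400)
ω' = (0.9960, -0.2144, -1.0780)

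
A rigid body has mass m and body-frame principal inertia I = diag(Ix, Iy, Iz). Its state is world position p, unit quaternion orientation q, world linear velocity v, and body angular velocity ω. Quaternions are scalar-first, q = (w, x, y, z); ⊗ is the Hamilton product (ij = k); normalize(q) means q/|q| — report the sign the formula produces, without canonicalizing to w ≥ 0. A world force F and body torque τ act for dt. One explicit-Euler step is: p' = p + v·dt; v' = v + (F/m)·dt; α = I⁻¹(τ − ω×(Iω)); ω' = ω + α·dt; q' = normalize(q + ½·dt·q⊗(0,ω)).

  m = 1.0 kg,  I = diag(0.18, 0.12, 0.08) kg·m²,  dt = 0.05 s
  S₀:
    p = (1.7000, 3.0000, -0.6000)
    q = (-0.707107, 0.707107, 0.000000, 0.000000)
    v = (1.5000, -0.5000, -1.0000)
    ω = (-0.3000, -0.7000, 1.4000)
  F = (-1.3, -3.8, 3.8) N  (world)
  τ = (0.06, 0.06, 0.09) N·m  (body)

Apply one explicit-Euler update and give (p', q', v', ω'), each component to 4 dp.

p' = (1.7750, 2.9750, -0.6500)
q' = (-0.7012, 0.7118, -0.0124, -0.0371)
v' = (1.4350, -0.6900, -0.8100)
ω' = (-0.2942, -0.6575, 1.4641)

p' = p + v·dt = (1.7750, 2.9750, -0.6500)
new velocity v' = (1.4350, -0.6900, -0.8100)
gyro term ω×Iω = (0.0392, -0.0420, -0.0126)
α = I⁻¹(τ − ω×Iω) = (0.1156, 0.8500, 1.2825)
new body rate ω' = (-0.2942, -0.6575, 1.4641)
2q̇ = q⊗(0,ω) = (0.2121321, 0.2121321, -0.4949749, -1.4849247)
updated quaternion q' = (-0.7012, 0.7118, -0.0124, -0.0371)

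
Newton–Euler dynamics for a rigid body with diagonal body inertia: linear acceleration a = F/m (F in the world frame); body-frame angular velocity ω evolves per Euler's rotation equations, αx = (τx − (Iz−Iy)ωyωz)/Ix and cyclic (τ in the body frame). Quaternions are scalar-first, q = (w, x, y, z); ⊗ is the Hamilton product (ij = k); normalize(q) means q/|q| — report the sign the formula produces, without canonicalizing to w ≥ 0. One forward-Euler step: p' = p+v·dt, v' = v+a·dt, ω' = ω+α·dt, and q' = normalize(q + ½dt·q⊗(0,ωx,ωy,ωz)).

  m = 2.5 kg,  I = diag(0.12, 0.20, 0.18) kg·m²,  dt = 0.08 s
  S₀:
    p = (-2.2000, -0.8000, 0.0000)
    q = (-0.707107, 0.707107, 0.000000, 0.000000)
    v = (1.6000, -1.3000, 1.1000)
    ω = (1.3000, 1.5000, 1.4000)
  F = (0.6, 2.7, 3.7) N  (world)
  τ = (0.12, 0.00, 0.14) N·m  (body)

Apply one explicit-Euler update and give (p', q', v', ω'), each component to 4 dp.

p' = (-2.0720, -0.9040, 0.0880)
q' = (-0.7404, 0.6672, -0.0816, 0.0028)
v' = (1.6192, -1.2136, 1.2184)
ω' = (1.4080, 1.5437, 1.3929)

α = I⁻¹(τ − ω×Iω) = (1.3500, 0.5460, -0.0889)
new body rate ω' = (1.4080, 1.5437, 1.3929)
2q̇ = q⊗(0,ω) = (-0.9192391, -0.9192391, -2.0506103, 0.0707107)
updated quaternion q' = (-0.7404, 0.6672, -0.0816, 0.0028)
new position p' = (-2.0720, -0.9040, 0.0880)
v + (F/m)dt = (1.6192, -1.2136, 1.2184)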